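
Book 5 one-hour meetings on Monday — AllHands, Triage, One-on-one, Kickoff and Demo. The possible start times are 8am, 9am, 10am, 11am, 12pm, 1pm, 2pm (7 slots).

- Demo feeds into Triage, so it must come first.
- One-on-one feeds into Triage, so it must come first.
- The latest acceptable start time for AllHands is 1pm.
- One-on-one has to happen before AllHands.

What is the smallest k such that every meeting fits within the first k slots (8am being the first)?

2 slots

The precedence chain requires at least 2 distinct slots.
2 works (last occupied slot: 9am): for example Triage=9am, Kickoff=8am, One-on-one=8am, Demo=8am, AllHands=9am.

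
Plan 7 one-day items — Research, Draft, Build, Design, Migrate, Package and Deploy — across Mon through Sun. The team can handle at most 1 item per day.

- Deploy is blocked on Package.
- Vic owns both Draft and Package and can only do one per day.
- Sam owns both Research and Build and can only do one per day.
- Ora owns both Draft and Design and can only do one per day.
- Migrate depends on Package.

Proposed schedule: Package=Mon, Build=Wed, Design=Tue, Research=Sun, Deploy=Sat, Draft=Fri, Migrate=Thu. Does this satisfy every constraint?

Sam owns both Research and Build and can only do one per day — holds.
Deploy is blocked on Package — holds.
Migrate depends on Package — holds.
The team can handle at most 1 item per day — holds.
Ora owns both Draft and Design and can only do one per day — holds.
Vic owns both Draft and Package and can only do one per day — holds.

Yes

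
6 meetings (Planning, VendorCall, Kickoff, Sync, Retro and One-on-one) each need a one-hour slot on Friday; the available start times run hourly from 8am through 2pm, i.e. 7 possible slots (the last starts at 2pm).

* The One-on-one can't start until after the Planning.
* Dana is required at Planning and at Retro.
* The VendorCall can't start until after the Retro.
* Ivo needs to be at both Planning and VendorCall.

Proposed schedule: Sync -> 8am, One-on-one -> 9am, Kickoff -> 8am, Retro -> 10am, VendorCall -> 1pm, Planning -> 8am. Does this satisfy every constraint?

Valid

The VendorCall can't start until after the Retro — holds.
The One-on-one can't start until after the Planning — holds.
Dana is required at Planning and at Retro — holds.
Ivo needs to be at both Planning and VendorCall — holds.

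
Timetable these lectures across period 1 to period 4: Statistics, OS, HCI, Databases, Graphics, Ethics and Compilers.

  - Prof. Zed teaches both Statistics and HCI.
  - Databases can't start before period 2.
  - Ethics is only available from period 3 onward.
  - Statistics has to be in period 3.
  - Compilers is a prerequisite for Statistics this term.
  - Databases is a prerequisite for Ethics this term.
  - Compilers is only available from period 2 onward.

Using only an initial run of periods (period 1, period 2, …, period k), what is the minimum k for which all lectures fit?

3 periods

The precedence chain requires at least 2 distinct periods.
Statistics can't be placed before period 3, so the schedule must run through at least period 3.
3 works (last occupied period: period 3): for example Graphics -> period 1, HCI -> period 1, Statistics -> period 3, Compilers -> period 2, Ethics -> period 3, Databases -> period 2, OS -> period 1.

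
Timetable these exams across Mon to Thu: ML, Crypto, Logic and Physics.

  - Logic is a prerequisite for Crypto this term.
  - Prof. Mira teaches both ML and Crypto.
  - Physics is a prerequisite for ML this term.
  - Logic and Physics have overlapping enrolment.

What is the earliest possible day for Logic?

Mon

Downstream work caps Logic at Wed.
Logic at Mon is achievable: Physics -> Tue; Logic -> Mon; ML -> Wed; Crypto -> Tue.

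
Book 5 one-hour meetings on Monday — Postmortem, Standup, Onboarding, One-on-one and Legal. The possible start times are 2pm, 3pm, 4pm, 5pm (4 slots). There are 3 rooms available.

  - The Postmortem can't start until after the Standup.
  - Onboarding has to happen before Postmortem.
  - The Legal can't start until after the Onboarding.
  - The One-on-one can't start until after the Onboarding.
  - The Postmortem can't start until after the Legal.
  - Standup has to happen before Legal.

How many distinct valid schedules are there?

16

Splitting on Postmortem: it can be 4pm (3), 5pm (13). Listing each branch's schedules as (Standup, Onboarding, One-on-one, Legal):
Postmortem=4pm: (2pm,2pm,3pm,3pm) (2pm,2pm,4pm,3pm) (2pm,2pm,5pm,3pm) — 3.
Postmortem=5pm: (2pm,2pm,3pm,3pm) (2pm,2pm,3pm,4pm) (2pm,2pm,4pm,3pm) (2pm,2pm,4pm,4pm) (2pm,2pm,5pm,3pm) (2pm,2pm,5pm,4pm) (2pm,3pm,4pm,4pm) (2pm,3pm,5pm,4pm) (3pm,2pm,3pm,4pm) (3pm,2pm,4pm,4pm) (3pm,2pm,5pm,4pm) (3pm,3pm,4pm,4pm) (3pm,3pm,5pm,4pm) — 13.
Summing: 3 + 13 = 16.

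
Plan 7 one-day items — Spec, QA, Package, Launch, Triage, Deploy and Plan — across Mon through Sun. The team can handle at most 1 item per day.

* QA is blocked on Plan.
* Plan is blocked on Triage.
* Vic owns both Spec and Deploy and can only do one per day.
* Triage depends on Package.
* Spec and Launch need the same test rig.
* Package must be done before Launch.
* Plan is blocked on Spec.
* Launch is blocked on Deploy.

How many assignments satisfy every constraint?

58

Splitting on Spec: it can be Mon (14), Tue (14), Wed (14), Thu (11), Fri (5). Listing each branch's schedules as (QA, Package, Launch, Triage, Deploy, Plan):
Spec=Mon: (Fri,Tue,Sun,Wed,Sat,Thu) (Sat,Tue,Sun,Wed,Thu,Fri) (Sat,Tue,Sun,Wed,Fri,Thu) (Sat,Tue,Sun,Thu,Wed,Fri) (Sat,Wed,Sun,Thu,Tue,Fri) (Sun,Tue,Thu,Fri,Wed,Sat) (Sun,Tue,Fri,Wed,Thu,Sat) (Sun,Tue,Fri,Thu,Wed,Sat) (Sun,Tue,Sat,Wed,Thu,Fri) (Sun,Tue,Sat,Wed,Fri,Thu) (Sun,Tue,Sat,Thu,Wed,Fri) (Sun,Wed,Thu,Fri,Tue,Sat) (Sun,Wed,Fri,Thu,Tue,Sat) (Sun,Wed,Sat,Thu,Tue,Fri) — 14.
Spec=Tue: (Fri,Mon,Sun,Wed,Sat,Thu) (Sat,Mon,Sun,Wed,Thu,Fri) (Sat,Mon,Sun,Wed,Fri,Thu) (Sat,Mon,Sun,Thu,Wed,Fri) (Sat,Wed,Sun,Thu,Mon,Fri) (Sun,Mon,Thu,Fri,Wed,Sat) (Sun,Mon,Fri,Wed,Thu,Sat) (Sun,Mon,Fri,Thu,Wed,Sat) (Sun,Mon,Sat,Wed,Thu,Fri) (Sun,Mon,Sat,Wed,Fri,Thu) (Sun,Mon,Sat,Thu,Wed,Fri) (Sun,Wed,Thu,Fri,Mon,Sat) (Sun,Wed,Fri,Thu,Mon,Sat) (Sun,Wed,Sat,Thu,Mon,Fri) — 14.
Spec=Wed: (Fri,Mon,Sun,Tue,Sat,Thu) (Sat,Mon,Sun,Tue,Thu,Fri) (Sat,Mon,Sun,Tue,Fri,Thu) (Sat,Mon,Sun,Thu,Tue,Fri) (Sat,Tue,Sun,Thu,Mon,Fri) (Sun,Mon,Thu,Fri,Tue,Sat) (Sun,Mon,Fri,Tue,Thu,Sat) (Sun,Mon,Fri,Thu,Tue,Sat) (Sun,Mon,Sat,Tue,Thu,Fri) (Sun,Mon,Sat,Tue,Fri,Thu) (Sun,Mon,Sat,Thu,Tue,Fri) (Sun,Tue,Thu,Fri,Mon,Sat) (Sun,Tue,Fri,Thu,Mon,Sat) (Sun,Tue,Sat,Thu,Mon,Fri) — 14.
Spec=Thu: (Sat,Mon,Sun,Tue,Wed,Fri) (Sat,Mon,Sun,Wed,Tue,Fri) (Sat,Tue,Sun,Wed,Mon,Fri) (Sun,Mon,Wed,Fri,Tue,Sat) (Sun,Mon,Fri,Tue,Wed,Sat) (Sun,Mon,Fri,Wed,Tue,Sat) (Sun,Mon,Sat,Tue,Wed,Fri) (Sun,Mon,Sat,Wed,Tue,Fri) (Sun,Tue,Wed,Fri,Mon,Sat) (Sun,Tue,Fri,Wed,Mon,Sat) (Sun,Tue,Sat,Wed,Mon,Fri) — 11.
Spec=Fri: (Sun,Mon,Wed,Thu,Tue,Sat) (Sun,Mon,Thu,Tue,Wed,Sat) (Sun,Mon,Thu,Wed,Tue,Sat) (Sun,Tue,Wed,Thu,Mon,Sat) (Sun,Tue,Thu,Wed,Mon,Sat) — 5.
Summing: 14 + 14 + 14 + 11 + 5 = 58.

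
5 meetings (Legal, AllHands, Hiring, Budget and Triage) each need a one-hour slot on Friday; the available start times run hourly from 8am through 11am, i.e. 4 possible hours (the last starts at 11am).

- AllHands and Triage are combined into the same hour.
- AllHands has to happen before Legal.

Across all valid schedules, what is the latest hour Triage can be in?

Triage must be in the same hour as AllHands, which can't be after 10am, so Triage is at most 10am.
Triage at 10am is achievable: AllHands -> 10am; Budget -> 8am; Triage -> 10am; Legal -> 11am; Hiring -> 8am.

10am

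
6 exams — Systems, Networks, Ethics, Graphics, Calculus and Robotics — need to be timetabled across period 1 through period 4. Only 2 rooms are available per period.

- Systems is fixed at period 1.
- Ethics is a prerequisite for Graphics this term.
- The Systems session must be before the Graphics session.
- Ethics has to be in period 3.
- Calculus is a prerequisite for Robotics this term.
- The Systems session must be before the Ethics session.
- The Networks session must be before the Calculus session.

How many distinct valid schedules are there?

Enumerating: Calculus in period 2, Systems in period 1, Robotics in period 3, Graphics in period 4, Networks in period 1, Ethics in period 3 | Ethics -> period 3, Systems -> period 1, Calculus -> period 2, Networks -> period 1, Robotics -> period 4, Graphics -> period 4 | Graphics=period 4; Systems=period 1; Calculus=period 3; Robotics=period 4; Ethics=period 3; Networks=period 1 | Systems in period 1; Graphics in period 4; Networks in period 2; Ethics in period 3; Robotics in period 4; Calculus in period 3.

4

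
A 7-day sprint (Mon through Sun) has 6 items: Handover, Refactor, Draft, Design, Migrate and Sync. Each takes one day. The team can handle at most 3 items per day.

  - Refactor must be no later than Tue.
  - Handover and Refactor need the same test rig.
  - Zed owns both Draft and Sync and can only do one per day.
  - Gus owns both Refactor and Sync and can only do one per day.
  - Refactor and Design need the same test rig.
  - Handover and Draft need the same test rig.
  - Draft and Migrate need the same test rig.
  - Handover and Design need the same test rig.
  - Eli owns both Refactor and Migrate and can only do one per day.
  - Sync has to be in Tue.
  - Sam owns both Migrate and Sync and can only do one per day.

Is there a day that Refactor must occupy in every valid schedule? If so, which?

Mon

Refactor's window is Mon–Tue.
Sync is fixed at Tue, and Refactor can't share a day with Sync.
So Refactor must be Mon.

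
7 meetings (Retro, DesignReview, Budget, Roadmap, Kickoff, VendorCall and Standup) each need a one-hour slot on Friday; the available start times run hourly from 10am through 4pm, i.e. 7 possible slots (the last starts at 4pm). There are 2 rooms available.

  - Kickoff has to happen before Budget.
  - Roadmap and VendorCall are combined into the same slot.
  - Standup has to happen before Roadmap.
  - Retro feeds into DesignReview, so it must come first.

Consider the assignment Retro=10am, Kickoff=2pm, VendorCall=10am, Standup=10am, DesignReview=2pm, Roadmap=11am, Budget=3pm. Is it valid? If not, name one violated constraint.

Retro feeds into DesignReview, so it must come first — holds.
Kickoff has to happen before Budget — holds.
There are 2 rooms available — violated.
Standup has to happen before Roadmap — holds.
Roadmap and VendorCall are combined into the same slot — violated.

No — it violates: Roadmap and VendorCall are combined into the same slot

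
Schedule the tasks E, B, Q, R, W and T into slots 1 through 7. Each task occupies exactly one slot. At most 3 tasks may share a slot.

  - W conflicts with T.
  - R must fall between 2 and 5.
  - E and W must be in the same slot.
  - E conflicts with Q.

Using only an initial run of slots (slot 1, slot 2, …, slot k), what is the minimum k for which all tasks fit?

2 slots

With at most 3 per slot and 6 tasks, at least 2 slots are needed.
R can't be placed before 2, so the schedule must run through at least slot 2.
2 works (last occupied slot: 2): for example B=1, E=1, Q=2, R=2, T=2, W=1.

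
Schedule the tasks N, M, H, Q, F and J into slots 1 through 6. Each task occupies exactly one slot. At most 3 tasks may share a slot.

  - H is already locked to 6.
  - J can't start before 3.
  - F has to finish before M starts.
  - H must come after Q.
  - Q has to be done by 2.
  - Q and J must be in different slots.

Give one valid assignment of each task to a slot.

M=2, J=3, H=6, N=1, Q=1, F=1

Checking: Q(1) before H(6); F(1) before M(2); Q(1) != J(3); J=3 in [3,6]; Q=1 in [1,2]; H=6 in [6,6]; max 3 per slot (cap 3).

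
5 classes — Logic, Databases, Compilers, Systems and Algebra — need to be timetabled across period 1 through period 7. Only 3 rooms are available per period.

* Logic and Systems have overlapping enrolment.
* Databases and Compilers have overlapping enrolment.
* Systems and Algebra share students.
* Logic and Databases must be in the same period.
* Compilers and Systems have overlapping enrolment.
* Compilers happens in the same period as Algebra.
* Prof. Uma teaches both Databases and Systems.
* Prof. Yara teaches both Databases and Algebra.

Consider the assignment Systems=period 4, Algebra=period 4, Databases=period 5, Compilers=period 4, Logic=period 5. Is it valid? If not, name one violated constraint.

Invalid. Compilers and Systems have overlapping enrolment.

Compilers happens in the same period as Algebra — holds.
Prof. Uma teaches both Databases and Systems — holds.
Only 3 rooms are available per period — holds.
Databases and Compilers have overlapping enrolment — holds.
Systems and Algebra share students — violated.
Compilers and Systems have overlapping enrolment — violated.
Logic and Databases must be in the same period — holds.
Prof. Yara teaches both Databases and Algebra — holds.
Logic and Systems have overlapping enrolment — holds.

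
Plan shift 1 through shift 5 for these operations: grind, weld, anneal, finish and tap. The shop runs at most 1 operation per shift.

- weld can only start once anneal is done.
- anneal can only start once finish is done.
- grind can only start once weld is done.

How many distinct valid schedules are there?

5

Splitting on grind: it can be shift 4 (1), shift 5 (4). Listing each branch's schedules as (weld, anneal, finish, tap) by shift number:
grind=shift 4: (3,2,1,5) — 1.
grind=shift 5: (3,2,1,4) (4,2,1,3) (4,3,1,2) (4,3,2,1) — 4.
Summing: 1 + 4 = 5.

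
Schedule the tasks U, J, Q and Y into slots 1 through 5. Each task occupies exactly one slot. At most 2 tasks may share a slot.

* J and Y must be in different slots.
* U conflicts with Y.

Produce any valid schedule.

U=1; J=1; Q=2; Y=2

Checking: U(1) != Y(2); J(1) != Y(2); max 2 per slot (cap 2).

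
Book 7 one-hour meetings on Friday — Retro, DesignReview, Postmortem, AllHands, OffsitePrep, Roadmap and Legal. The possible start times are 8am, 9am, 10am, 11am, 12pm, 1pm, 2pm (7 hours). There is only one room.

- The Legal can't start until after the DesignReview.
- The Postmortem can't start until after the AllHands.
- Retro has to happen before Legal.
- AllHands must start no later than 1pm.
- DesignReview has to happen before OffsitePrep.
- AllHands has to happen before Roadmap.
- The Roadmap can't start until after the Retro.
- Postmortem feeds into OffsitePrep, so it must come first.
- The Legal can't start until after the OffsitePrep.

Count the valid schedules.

55

Splitting on Retro: it can be 8am (14), 9am (14), 10am (12), 11am (9), 12pm (6). Listing each branch's schedules as (DesignReview, Postmortem, AllHands, OffsitePrep, Roadmap, Legal):
Retro=8am: (9am,11am,10am,12pm,1pm,2pm) (9am,11am,10am,12pm,2pm,1pm) (9am,11am,10am,1pm,12pm,2pm) (9am,12pm,10am,1pm,11am,2pm) (10am,11am,9am,12pm,1pm,2pm) (10am,11am,9am,12pm,2pm,1pm) (10am,11am,9am,1pm,12pm,2pm) (10am,12pm,9am,1pm,11am,2pm) (11am,10am,9am,12pm,1pm,2pm) (11am,10am,9am,12pm,2pm,1pm) (11am,10am,9am,1pm,12pm,2pm) (11am,12pm,9am,1pm,10am,2pm) (12pm,10am,9am,1pm,11am,2pm) (12pm,11am,9am,1pm,10am,2pm) — 14.
Retro=9am: (8am,11am,10am,12pm,1pm,2pm) (8am,11am,10am,12pm,2pm,1pm) (8am,11am,10am,1pm,12pm,2pm) (8am,12pm,10am,1pm,11am,2pm) (10am,11am,8am,12pm,1pm,2pm) (10am,11am,8am,12pm,2pm,1pm) (10am,11am,8am,1pm,12pm,2pm) (10am,12pm,8am,1pm,11am,2pm) (11am,10am,8am,12pm,1pm,2pm) (11am,10am,8am,12pm,2pm,1pm) (11am,10am,8am,1pm,12pm,2pm) (11am,12pm,8am,1pm,10am,2pm) (12pm,10am,8am,1pm,11am,2pm) (12pm,11am,8am,1pm,10am,2pm) — 14.
Retro=10am: (8am,11am,9am,12pm,1pm,2pm) (8am,11am,9am,12pm,2pm,1pm) (8am,11am,9am,1pm,12pm,2pm) (8am,12pm,9am,1pm,11am,2pm) (9am,11am,8am,12pm,1pm,2pm) (9am,11am,8am,12pm,2pm,1pm) (9am,11am,8am,1pm,12pm,2pm) (9am,12pm,8am,1pm,11am,2pm) (11am,9am,8am,12pm,1pm,2pm) (11am,9am,8am,12pm,2pm,1pm) (11am,9am,8am,1pm,12pm,2pm) (12pm,9am,8am,1pm,11am,2pm) — 12.
Retro=11am: (8am,10am,9am,12pm,1pm,2pm) (8am,10am,9am,12pm,2pm,1pm) (8am,10am,9am,1pm,12pm,2pm) (9am,10am,8am,12pm,1pm,2pm) (9am,10am,8am,12pm,2pm,1pm) (9am,10am,8am,1pm,12pm,2pm) (10am,9am,8am,12pm,1pm,2pm) (10am,9am,8am,12pm,2pm,1pm) (10am,9am,8am,1pm,12pm,2pm) — 9.
Retro=12pm: (8am,10am,9am,11am,1pm,2pm) (8am,10am,9am,11am,2pm,1pm) (9am,10am,8am,11am,1pm,2pm) (9am,10am,8am,11am,2pm,1pm) (10am,9am,8am,11am,1pm,2pm) (10am,9am,8am,11am,2pm,1pm) — 6.
Summing: 14 + 14 + 12 + 9 + 6 = 55.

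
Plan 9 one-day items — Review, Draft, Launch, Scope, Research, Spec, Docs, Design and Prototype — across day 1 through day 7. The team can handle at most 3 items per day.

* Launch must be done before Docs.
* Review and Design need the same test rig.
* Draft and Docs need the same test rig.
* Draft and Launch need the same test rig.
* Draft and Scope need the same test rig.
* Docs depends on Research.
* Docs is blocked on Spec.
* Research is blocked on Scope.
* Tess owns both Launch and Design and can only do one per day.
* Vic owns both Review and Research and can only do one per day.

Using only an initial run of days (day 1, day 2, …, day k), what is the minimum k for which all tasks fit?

3

The precedence chain requires at least 3 distinct days.
With at most 3 per day and 9 tasks, at least 3 days are needed.
3 works (last occupied day: day 3): for example Draft -> day 2; Design -> day 2; Review -> day 3; Spec -> day 1; Launch -> day 1; Docs -> day 3; Research -> day 2; Prototype -> day 3; Scope -> day 1.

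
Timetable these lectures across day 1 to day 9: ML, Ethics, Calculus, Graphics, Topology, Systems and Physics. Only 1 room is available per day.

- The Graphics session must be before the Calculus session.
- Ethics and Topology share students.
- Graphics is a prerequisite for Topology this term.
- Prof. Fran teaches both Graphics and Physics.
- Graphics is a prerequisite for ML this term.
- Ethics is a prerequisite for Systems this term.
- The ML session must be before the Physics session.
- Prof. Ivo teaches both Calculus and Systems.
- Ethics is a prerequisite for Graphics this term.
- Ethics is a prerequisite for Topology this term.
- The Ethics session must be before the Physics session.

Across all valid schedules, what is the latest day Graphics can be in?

Precedence pushes Graphics to at least day 2; downstream work caps Graphics at day 7.
Graphics at day 5 is achievable: ML in day 6, Physics in day 8, Ethics in day 1, Graphics in day 5, Calculus in day 9, Topology in day 7, Systems in day 2.
Nothing later works — the conflict and capacity constraints rule out every day after day 5.

day 5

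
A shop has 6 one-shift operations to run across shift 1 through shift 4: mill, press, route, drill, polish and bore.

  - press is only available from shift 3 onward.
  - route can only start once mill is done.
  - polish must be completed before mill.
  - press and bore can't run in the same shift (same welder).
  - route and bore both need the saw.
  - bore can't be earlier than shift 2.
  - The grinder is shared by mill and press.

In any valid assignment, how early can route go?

Precedence pushes route to at least shift 3.
route at shift 3 is achievable: route=shift 3, press=shift 3, drill=shift 1, mill=shift 2, polish=shift 1, bore=shift 2.

shift 3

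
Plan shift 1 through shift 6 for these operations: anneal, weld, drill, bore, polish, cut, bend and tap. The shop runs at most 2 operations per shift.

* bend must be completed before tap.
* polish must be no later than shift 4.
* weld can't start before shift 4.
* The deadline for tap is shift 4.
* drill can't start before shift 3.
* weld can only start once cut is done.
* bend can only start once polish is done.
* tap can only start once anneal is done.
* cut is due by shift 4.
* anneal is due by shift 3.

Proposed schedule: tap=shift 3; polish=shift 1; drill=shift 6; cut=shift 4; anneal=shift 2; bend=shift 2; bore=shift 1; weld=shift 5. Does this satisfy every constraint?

Valid

bend can only start once polish is done — holds.
cut is due by shift 4 — holds.
The deadline for tap is shift 4 — holds.
bend must be completed before tap — holds.
weld can only start once cut is done — holds.
drill can't start before shift 3 — holds.
tap can only start once anneal is done — holds.
weld can't start before shift 4 — holds.
The shop runs at most 2 operations per shift — holds.
anneal is due by shift 3 — holds.
polish must be no later than shift 4 — holds.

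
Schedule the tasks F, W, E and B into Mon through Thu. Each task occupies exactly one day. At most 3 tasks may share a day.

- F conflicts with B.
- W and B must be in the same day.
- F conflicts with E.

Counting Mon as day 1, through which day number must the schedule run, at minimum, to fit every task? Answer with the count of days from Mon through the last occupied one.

2

With at most 3 per day and 4 tasks, at least 2 days are needed.
2 works (last occupied day: Tue): for example W -> Tue, F -> Mon, E -> Tue, B -> Tue.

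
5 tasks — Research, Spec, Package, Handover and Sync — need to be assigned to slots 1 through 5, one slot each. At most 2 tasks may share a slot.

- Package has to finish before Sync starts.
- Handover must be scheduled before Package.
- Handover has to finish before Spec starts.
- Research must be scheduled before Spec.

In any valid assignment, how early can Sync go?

3

Precedence pushes Sync to at least 3.
Sync at 3 is achievable: Spec=2, Sync=3, Handover=1, Research=1, Package=2.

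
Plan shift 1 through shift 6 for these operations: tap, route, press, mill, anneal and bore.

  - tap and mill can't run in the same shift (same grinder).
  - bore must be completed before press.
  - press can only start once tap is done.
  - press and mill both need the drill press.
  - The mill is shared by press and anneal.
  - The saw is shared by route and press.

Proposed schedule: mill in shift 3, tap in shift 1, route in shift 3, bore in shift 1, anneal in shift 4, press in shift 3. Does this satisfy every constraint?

press can only start once tap is done — holds.
press and mill both need the drill press — violated.
The mill is shared by press and anneal — holds.
The saw is shared by route and press — violated.
bore must be completed before press — holds.
tap and mill can't run in the same shift (same grinder) — holds.

No — it violates: The saw is shared by route and press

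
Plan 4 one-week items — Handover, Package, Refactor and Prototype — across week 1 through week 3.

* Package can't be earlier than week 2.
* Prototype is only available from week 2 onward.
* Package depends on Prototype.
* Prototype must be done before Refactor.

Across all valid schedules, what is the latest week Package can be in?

Package is available from week 2; precedence pushes Package to at least week 3.
Package at week 3 is achievable: Package in week 3; Prototype in week 2; Handover in week 1; Refactor in week 3.

week 3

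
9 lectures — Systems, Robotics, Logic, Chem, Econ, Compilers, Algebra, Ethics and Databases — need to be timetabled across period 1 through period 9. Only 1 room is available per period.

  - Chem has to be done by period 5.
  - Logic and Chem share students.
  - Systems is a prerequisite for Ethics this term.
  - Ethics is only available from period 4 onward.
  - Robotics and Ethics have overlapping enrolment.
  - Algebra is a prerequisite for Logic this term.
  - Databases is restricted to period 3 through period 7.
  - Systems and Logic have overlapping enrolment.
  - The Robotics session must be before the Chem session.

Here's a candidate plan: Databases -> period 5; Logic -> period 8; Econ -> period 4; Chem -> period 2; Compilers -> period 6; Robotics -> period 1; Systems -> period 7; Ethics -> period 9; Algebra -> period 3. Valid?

Valid

Robotics and Ethics have overlapping enrolment — holds.
Only 1 room is available per period — holds.
Systems and Logic have overlapping enrolment — holds.
Algebra is a prerequisite for Logic this term — holds.
Logic and Chem share students — holds.
Ethics is only available from period 4 onward — holds.
The Robotics session must be before the Chem session — holds.
Systems is a prerequisite for Ethics this term — holds.
Databases is restricted to period 3 through period 7 — holds.
Chem has to be done by period 5 — holds.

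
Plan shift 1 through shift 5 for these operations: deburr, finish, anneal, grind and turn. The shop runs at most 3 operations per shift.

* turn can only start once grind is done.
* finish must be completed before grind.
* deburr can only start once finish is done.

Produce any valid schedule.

grind in shift 2; deburr in shift 2; turn in shift 3; anneal in shift 1; finish in shift 1

Checking: finish(shift 1) before grind(shift 2); finish(shift 1) before deburr(shift 2); grind(shift 2) before turn(shift 3); max 2 per shift (cap 3).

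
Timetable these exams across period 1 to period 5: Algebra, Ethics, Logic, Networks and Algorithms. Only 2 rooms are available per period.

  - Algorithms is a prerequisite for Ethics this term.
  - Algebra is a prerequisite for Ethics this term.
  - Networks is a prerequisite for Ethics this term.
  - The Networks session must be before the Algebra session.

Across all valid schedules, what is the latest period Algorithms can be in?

period 4

Downstream work caps Algorithms at period 4.
Algorithms at period 4 is achievable: Ethics -> period 5, Networks -> period 1, Logic -> period 1, Algorithms -> period 4, Algebra -> period 2.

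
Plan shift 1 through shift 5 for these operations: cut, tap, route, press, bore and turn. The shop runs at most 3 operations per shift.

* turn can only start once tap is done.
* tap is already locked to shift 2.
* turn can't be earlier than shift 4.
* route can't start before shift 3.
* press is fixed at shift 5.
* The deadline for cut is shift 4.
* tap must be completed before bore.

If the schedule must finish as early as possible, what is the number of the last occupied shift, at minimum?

The precedence chain requires at least 2 distinct shifts.
With at most 3 per shift and 6 operations, at least 2 shifts are needed.
press can't be placed before shift 5, so the schedule must run through at least shift 5.
5 works (last occupied shift: shift 5): for example cut=shift 1, tap=shift 2, route=shift 3, press=shift 5, turn=shift 4, bore=shift 3.

shift 5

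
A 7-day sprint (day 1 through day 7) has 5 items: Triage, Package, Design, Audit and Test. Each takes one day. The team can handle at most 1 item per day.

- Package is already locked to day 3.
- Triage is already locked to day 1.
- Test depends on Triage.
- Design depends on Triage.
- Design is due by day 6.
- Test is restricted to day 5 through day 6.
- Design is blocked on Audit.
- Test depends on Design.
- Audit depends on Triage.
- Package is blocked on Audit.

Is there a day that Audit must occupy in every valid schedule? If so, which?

Triage is fixed at day 1 and must come before Audit, so Audit is at least day 2.
Package is fixed at day 3 and must come after Audit, so Audit is at most day 2.
So Audit must be day 2.

day 2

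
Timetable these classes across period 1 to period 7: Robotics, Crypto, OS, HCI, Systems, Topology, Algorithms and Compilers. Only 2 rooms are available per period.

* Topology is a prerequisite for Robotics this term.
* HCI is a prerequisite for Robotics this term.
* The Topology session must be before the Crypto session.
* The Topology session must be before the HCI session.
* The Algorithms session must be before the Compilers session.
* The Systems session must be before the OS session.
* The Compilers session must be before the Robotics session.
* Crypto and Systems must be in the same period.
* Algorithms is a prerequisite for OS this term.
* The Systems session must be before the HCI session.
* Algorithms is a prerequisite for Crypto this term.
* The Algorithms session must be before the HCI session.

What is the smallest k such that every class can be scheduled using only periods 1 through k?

4 periods

The precedence chain requires at least 4 distinct periods.
With at most 2 per period and 8 classes, at least 4 periods are needed.
4 works (last occupied period: period 4): for example Robotics -> period 4, Topology -> period 1, HCI -> period 3, Algorithms -> period 1, Crypto -> period 2, Compilers -> period 3, Systems -> period 2, OS -> period 4.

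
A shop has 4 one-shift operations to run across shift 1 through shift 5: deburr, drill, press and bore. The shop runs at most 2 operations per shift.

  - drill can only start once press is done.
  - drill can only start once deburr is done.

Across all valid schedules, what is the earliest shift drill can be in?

Precedence pushes drill to at least shift 2.
drill at shift 2 is achievable: drill in shift 2; press in shift 1; deburr in shift 1; bore in shift 2.

shift 2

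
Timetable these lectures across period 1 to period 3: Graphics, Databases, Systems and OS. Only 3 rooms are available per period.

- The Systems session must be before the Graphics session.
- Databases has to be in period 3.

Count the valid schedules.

Splitting on Graphics: it can be period 2 (3), period 3 (6). Listing each branch's schedules as (Databases, Systems, OS) by period number:
Graphics=period 2: (3,1,1) (3,1,2) (3,1,3) — 3.
Graphics=period 3: (3,1,1) (3,1,2) (3,1,3) (3,2,1) (3,2,2) (3,2,3) — 6.
Summing: 3 + 6 = 9.

9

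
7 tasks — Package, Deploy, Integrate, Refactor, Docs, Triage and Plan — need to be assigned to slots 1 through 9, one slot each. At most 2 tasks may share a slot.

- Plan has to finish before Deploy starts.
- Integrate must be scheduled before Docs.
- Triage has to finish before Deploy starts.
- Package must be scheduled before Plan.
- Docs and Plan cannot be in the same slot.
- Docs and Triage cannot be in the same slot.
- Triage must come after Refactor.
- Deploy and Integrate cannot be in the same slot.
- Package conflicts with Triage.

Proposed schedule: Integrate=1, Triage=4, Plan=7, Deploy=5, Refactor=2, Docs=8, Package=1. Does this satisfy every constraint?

Invalid. Plan has to finish before Deploy starts.

Package conflicts with Triage — holds.
Docs and Triage cannot be in the same slot — holds.
At most 2 tasks may share a slot — holds.
Deploy and Integrate cannot be in the same slot — holds.
Triage has to finish before Deploy starts — holds.
Plan has to finish before Deploy starts — violated.
Package must be scheduled before Plan — holds.
Integrate must be scheduled before Docs — holds.
Triage must come after Refactor — holds.
Docs and Plan cannot be in the same slot — holds.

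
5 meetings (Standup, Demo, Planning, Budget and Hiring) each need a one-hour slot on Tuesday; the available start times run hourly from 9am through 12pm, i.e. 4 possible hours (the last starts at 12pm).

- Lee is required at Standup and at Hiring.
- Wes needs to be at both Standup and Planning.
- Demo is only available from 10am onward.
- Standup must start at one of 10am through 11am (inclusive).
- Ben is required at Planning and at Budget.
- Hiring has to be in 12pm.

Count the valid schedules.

Splitting on Standup: it can be 10am (27), 11am (27). Listing each branch's schedules as (Demo, Planning, Budget, Hiring):
Standup=10am: (10am,9am,10am,12pm) (10am,9am,11am,12pm) (10am,9am,12pm,12pm) (10am,11am,9am,12pm) (10am,11am,10am,12pm) (10am,11am,12pm,12pm) (10am,12pm,9am,12pm) (10am,12pm,10am,12pm) (10am,12pm,11am,12pm) (11am,9am,10am,12pm) (11am,9am,11am,12pm) (11am,9am,12pm,12pm) (11am,11am,9am,12pm) (11am,11am,10am,12pm) (11am,11am,12pm,12pm) (11am,12pm,9am,12pm) (11am,12pm,10am,12pm) (11am,12pm,11am,12pm) (12pm,9am,10am,12pm) (12pm,9am,11am,12pm) (12pm,9am,12pm,12pm) (12pm,11am,9am,12pm) (12pm,11am,10am,12pm) (12pm,11am,12pm,12pm) (12pm,12pm,9am,12pm) (12pm,12pm,10am,12pm) (12pm,12pm,11am,12pm) — 27.
Standup=11am: (10am,9am,10am,12pm) (10am,9am,11am,12pm) (10am,9am,12pm,12pm) (10am,10am,9am,12pm) (10am,10am,11am,12pm) (10am,10am,12pm,12pm) (10am,12pm,9am,12pm) (10am,12pm,10am,12pm) (10am,12pm,11am,12pm) (11am,9am,10am,12pm) (11am,9am,11am,12pm) (11am,9am,12pm,12pm) (11am,10am,9am,12pm) (11am,10am,11am,12pm) (11am,10am,12pm,12pm) (11am,12pm,9am,12pm) (11am,12pm,10am,12pm) (11am,12pm,11am,12pm) (12pm,9am,10am,12pm) (12pm,9am,11am,12pm) (12pm,9am,12pm,12pm) (12pm,10am,9am,12pm) (12pm,10am,11am,12pm) (12pm,10am,12pm,12pm) (12pm,12pm,9am,12pm) (12pm,12pm,10am,12pm) (12pm,12pm,11am,12pm) — 27.
Summing: 27 + 27 = 54.

54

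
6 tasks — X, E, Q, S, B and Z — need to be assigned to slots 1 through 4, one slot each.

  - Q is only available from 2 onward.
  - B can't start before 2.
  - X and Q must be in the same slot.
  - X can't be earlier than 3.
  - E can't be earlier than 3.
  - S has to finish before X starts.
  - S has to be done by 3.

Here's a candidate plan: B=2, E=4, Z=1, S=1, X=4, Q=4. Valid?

S has to be done by 3 — holds.
Q is only available from 2 onward — holds.
E can't be earlier than 3 — holds.
S has to finish before X starts — holds.
X can't be earlier than 3 — holds.
X and Q must be in the same slot — holds.
B can't start before 2 — holds.

Valid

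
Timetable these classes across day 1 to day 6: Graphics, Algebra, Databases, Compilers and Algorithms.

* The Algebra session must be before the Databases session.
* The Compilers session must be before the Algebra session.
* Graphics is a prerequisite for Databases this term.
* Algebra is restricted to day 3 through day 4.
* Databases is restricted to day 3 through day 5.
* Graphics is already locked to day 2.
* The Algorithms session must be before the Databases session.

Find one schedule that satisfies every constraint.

Graphics -> day 2, Compilers -> day 1, Algorithms -> day 1, Databases -> day 4, Algebra -> day 3

Checking: Algebra(day 3) before Databases(day 4); Compilers(day 1) before Algebra(day 3); Graphics(day 2) before Databases(day 4); Algorithms(day 1) before Databases(day 4); Databases=day 4 in [day 3,day 5]; Algebra=day 3 in [day 3,day 4]; Graphics=day 2 in [day 2,day 2].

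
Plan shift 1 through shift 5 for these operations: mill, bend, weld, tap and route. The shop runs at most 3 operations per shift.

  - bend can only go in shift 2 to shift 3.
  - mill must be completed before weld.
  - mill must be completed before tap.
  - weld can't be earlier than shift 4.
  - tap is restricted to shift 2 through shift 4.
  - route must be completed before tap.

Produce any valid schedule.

bend=shift 2, tap=shift 2, route=shift 1, weld=shift 4, mill=shift 1

Checking: mill(shift 1) before tap(shift 2); mill(shift 1) before weld(shift 4); route(shift 1) before tap(shift 2); weld=shift 4 in [shift 4,shift 5]; bend=shift 2 in [shift 2,shift 3]; tap=shift 2 in [shift 2,shift 4]; max 2 per shift (cap 3).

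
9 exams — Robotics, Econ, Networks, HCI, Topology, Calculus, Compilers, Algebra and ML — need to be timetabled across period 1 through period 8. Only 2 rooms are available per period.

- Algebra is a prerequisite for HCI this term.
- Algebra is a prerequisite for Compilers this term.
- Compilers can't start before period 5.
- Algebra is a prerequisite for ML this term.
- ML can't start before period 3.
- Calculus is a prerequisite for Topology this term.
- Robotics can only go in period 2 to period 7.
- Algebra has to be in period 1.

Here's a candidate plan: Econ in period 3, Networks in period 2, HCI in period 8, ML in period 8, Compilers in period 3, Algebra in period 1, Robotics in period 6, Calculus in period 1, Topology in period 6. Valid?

Compilers can't start before period 5 — violated.
Robotics can only go in period 2 to period 7 — holds.
Calculus is a prerequisite for Topology this term — holds.
Algebra is a prerequisite for Compilers this term — holds.
Algebra has to be in period 1 — holds.
ML can't start before period 3 — holds.
Only 2 rooms are available per period — holds.
Algebra is a prerequisite for HCI this term — holds.
Algebra is a prerequisite for ML this term — holds.

Invalid. Compilers can't start before period 5.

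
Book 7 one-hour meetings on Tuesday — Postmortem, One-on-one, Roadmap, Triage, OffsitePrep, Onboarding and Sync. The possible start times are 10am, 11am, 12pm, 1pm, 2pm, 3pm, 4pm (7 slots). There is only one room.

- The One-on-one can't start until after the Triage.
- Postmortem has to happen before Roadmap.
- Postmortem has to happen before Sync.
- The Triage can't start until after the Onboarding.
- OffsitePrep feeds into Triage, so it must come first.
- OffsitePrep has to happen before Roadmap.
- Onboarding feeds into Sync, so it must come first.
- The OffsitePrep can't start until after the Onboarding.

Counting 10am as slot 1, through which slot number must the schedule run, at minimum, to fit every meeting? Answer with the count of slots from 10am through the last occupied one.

The precedence chain requires at least 4 distinct slots.
With at most 1 per slot and 7 meetings, at least 7 slots are needed.
7 works (last occupied slot: 4pm): for example One-on-one -> 4pm, Roadmap -> 2pm, OffsitePrep -> 11am, Triage -> 12pm, Postmortem -> 1pm, Sync -> 3pm, Onboarding -> 10am.

7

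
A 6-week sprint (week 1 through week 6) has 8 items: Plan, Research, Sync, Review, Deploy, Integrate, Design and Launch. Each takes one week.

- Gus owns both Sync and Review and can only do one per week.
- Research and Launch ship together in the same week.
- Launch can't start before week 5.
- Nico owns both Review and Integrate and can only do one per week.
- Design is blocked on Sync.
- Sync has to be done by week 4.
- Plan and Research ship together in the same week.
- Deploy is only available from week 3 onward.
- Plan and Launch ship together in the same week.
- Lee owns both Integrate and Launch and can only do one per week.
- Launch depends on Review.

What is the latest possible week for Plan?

Plan must be in the same week as Launch, which can't be before week 5, so Plan is at least week 5.
Plan at week 6 is achievable: Sync -> week 1; Deploy -> week 3; Research -> week 6; Design -> week 2; Integrate -> week 1; Review -> week 2; Launch -> week 6; Plan -> week 6.

week 6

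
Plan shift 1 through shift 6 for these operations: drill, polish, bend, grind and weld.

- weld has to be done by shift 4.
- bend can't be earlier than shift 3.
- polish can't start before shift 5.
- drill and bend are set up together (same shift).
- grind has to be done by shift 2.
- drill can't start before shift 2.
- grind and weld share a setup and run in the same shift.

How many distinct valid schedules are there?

16

Splitting on drill: it can be shift 3 (4), shift 4 (4), shift 5 (4), shift 6 (4). Listing each branch's schedules as (polish, bend, grind, weld) by shift number:
drill=shift 3: (5,3,1,1) (5,3,2,2) (6,3,1,1) (6,3,2,2) — 4.
drill=shift 4: (5,4,1,1) (5,4,2,2) (6,4,1,1) (6,4,2,2) — 4.
drill=shift 5: (5,5,1,1) (5,5,2,2) (6,5,1,1) (6,5,2,2) — 4.
drill=shift 6: (5,6,1,1) (5,6,2,2) (6,6,1,1) (6,6,2,2) — 4.
Summing: 4 + 4 + 4 + 4 = 16.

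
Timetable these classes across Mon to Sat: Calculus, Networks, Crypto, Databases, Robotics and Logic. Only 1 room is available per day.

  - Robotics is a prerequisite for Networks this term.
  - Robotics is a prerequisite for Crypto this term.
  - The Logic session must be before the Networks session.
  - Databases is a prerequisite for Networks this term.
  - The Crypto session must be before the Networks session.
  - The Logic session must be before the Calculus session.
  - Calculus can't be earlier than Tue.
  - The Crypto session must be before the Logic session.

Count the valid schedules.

Splitting on Calculus: it can be Thu (1), Fri (4), Sat (4). Listing each branch's schedules as (Networks, Crypto, Databases, Robotics, Logic):
Calculus=Thu: (Sat,Tue,Fri,Mon,Wed) — 1.
Calculus=Fri: (Sat,Tue,Wed,Mon,Thu) (Sat,Tue,Thu,Mon,Wed) (Sat,Wed,Mon,Tue,Thu) (Sat,Wed,Tue,Mon,Thu) — 4.
Calculus=Sat: (Fri,Tue,Wed,Mon,Thu) (Fri,Tue,Thu,Mon,Wed) (Fri,Wed,Mon,Tue,Thu) (Fri,Wed,Tue,Mon,Thu) — 4.
Summing: 1 + 4 + 4 = 9.

9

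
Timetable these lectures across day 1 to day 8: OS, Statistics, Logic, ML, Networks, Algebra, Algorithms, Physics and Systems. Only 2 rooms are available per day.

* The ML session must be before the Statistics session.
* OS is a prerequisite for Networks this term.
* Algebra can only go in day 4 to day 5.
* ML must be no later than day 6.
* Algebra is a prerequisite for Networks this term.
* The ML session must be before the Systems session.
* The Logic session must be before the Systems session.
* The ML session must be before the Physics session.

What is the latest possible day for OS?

day 7

Downstream work caps OS at day 7.
OS at day 7 is achievable: Logic -> day 1; ML -> day 1; Algorithms -> day 3; Algebra -> day 4; Systems -> day 2; Statistics -> day 2; Physics -> day 3; OS -> day 7; Networks -> day 8.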